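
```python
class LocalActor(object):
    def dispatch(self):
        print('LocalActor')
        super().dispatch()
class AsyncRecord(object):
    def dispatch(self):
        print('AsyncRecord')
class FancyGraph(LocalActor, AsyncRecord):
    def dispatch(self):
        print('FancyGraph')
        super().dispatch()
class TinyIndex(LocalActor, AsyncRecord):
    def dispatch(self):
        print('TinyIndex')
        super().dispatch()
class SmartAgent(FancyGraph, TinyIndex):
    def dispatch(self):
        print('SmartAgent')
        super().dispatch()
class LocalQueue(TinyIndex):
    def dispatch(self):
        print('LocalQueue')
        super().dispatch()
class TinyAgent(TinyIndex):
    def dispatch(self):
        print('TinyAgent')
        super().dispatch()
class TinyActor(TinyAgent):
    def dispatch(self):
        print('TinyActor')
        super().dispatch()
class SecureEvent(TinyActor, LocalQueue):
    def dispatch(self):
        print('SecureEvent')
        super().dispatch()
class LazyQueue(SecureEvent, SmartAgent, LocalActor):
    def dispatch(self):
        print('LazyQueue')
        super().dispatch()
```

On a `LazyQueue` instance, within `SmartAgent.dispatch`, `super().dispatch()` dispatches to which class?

L[LazyQueue] = LazyQueue + merge(L[SecureEvent], L[SmartAgent], L[LocalActor], [SecureEvent SmartAgent LocalActor])
  take SecureEvent:  [SecureEvent TinyActor TinyAgent LocalQueue TinyIndex LocalActor AsyncRecord object] + [SmartAgent FancyGraph TinyIndex LocalActor AsyncRecord object] + [LocalActor object] + [SecureEvent SmartAgent LocalActor]
  take TinyActor:  [TinyActor TinyAgent LocalQueue TinyIndex LocalActor AsyncRecord object] + [SmartAgent FancyGraph TinyIndex LocalActor AsyncRecord object] + [LocalActor object] + [SmartAgent LocalActor]
  take TinyAgent:  [TinyAgent LocalQueue TinyIndex LocalActor AsyncRecord object] + [SmartAgent FancyGraph TinyIndex LocalActor AsyncRecord object] + [LocalActor object] + [SmartAgent LocalActor]
  take LocalQueue:  [LocalQueue TinyIndex LocalActor AsyncRecord object] + [SmartAgent FancyGraph TinyIndex LocalActor AsyncRecord object] + [LocalActor object] + [SmartAgent LocalActor]
  take SmartAgent:  [TinyIndex LocalActor AsyncRecord object] + [SmartAgent FancyGraph TinyIndex LocalActor AsyncRecord object] + [LocalActor object] + [SmartAgent LocalActor]
  take FancyGraph:  [TinyIndex LocalActor AsyncRecord object] + [FancyGraph TinyIndex LocalActor AsyncRecord object] + [LocalActor object] + [LocalActor]
  take TinyIndex:  [TinyIndex LocalActor AsyncRecord object] + [TinyIndex LocalActor AsyncRecord object] + [LocalActor object] + [LocalActor]
  take LocalActor:  [LocalActor AsyncRecord object] + [LocalActor AsyncRecord object] + [LocalActor object] + [LocalActor]
  take AsyncRecord:  [AsyncRecord object] + [AsyncRecord object] + [object]
  take object:  [object] + [object] + [object]
MRO: LazyQueue SecureEvent TinyActor TinyAgent LocalQueue SmartAgent FancyGraph TinyIndex LocalActor AsyncRecord object
super() in SmartAgent.dispatch on a LazyQueue instance goes to the class after SmartAgent in LazyQueue's MRO: FancyGraph.

FancyGraph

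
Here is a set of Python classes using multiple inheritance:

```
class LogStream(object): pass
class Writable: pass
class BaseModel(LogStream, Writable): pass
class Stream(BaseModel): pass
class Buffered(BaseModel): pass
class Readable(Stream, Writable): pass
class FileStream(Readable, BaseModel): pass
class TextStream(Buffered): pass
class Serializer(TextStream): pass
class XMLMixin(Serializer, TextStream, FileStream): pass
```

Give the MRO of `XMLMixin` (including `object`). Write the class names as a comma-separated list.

L[XMLMixin] = XMLMixin + merge(L[Serializer], L[TextStream], L[FileStream], [Serializer TextStream FileStream])
  take Serializer:  [Serializer TextStream Buffered BaseModel LogStream Writable object] + [TextStream Buffered BaseModel LogStream Writable object] + [FileStream Readable Stream BaseModel LogStream Writable object] + [Serializer TextStream FileStream]
  take TextStream:  [TextStream Buffered BaseModel LogStream Writable object] + [TextStream Buffered BaseModel LogStream Writable object] + [FileStream Readable Stream BaseModel LogStream Writable object] + [TextStream FileStream]
  take Buffered:  [Buffered BaseModel LogStream Writable object] + [Buffered BaseModel LogStream Writable object] + [FileStream Readable Stream BaseModel LogStream Writable object] + [FileStream]
  take FileStream:  [BaseModel LogStream Writable object] + [BaseModel LogStream Writable object] + [FileStream Readable Stream BaseModel LogStream Writable object] + [FileStream]
  take Readable:  [BaseModel LogStream Writable object] + [BaseModel LogStream Writable object] + [Readable Stream BaseModel LogStream Writable object]
  take Stream:  [BaseModel LogStream Writable object] + [BaseModel LogStream Writable object] + [Stream BaseModel LogStream Writable object]
  take BaseModel:  [BaseModel LogStream Writable object] + [BaseModel LogStream Writable object] + [BaseModel LogStream Writable object]
  take LogStream:  [LogStream Writable object] + [LogStream Writable object] + [LogStream Writable object]
  take Writable:  [Writable object] + [Writable object] + [Writable object]
  take object:  [object] + [object] + [object]

XMLMixin, Serializer, TextStream, Buffered, FileStream, Readable, Stream, BaseModel, LogStream, Writable, object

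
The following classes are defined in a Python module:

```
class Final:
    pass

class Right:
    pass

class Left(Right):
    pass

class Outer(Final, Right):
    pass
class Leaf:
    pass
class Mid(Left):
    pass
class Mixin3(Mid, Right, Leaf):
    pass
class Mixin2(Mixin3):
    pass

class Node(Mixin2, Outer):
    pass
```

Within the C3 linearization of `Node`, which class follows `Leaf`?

L[Node] = Node + merge(L[Mixin2], L[Outer], [Mixin2 Outer])
  take Mixin2:  [Mixin2 Mixin3 Mid Left Right Leaf object] + [Outer Final Right object] + [Mixin2 Outer]
  take Mixin3:  [Mixin3 Mid Left Right Leaf object] + [Outer Final Right object] + [Outer]
  take Mid:  [Mid Left Right Leaf object] + [Outer Final Right object] + [Outer]
  take Left:  [Left Right Leaf object] + [Outer Final Right object] + [Outer]
  take Outer:  [Right Leaf object] + [Outer Final Right object] + [Outer]
  take Final:  [Right Leaf object] + [Final Right object]
  take Right:  [Right Leaf object] + [Right object]
  take Leaf:  [Leaf object] + [object]
  take object:  [object] + [object]
MRO: Node Mixin2 Mixin3 Mid Left Outer Final Right Leaf object
Leaf is at position 8; next is object.

object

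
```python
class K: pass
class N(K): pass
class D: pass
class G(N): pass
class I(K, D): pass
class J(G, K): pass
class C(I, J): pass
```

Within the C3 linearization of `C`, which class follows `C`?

I

L[C] = C + merge(L[I], L[J], [I J])
  take I:  [I K D object] + [J G N K object] + [I J]
  take J:  [K D object] + [J G N K object] + [J]
  take G:  [K D object] + [G N K object]
  take N:  [K D object] + [N K object]
  take K:  [K D object] + [K object]
  take D:  [D object] + [object]
  take object:  [object] + [object]
MRO: C I J G N K D object
C is at position 0; next is I.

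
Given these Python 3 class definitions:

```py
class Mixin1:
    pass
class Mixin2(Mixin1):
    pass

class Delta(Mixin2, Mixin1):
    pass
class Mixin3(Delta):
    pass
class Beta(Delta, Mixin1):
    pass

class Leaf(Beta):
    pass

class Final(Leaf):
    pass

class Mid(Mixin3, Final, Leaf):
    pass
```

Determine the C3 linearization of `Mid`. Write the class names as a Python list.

L[Mid] = Mid + merge(L[Mixin3], L[Final], L[Leaf], [Mixin3 Final Leaf])
  take Mixin3:  [Mixin3 Delta Mixin2 Mixin1 object] + [Final Leaf Beta Delta Mixin2 Mixin1 object] + [Leaf Beta Delta Mixin2 Mixin1 object] + [Mixin3 Final Leaf]
  take Final:  [Delta Mixin2 Mixin1 object] + [Final Leaf Beta Delta Mixin2 Mixin1 object] + [Leaf Beta Delta Mixin2 Mixin1 object] + [Final Leaf]
  take Leaf:  [Delta Mixin2 Mixin1 object] + [Leaf Beta Delta Mixin2 Mixin1 object] + [Leaf Beta Delta Mixin2 Mixin1 object] + [Leaf]
  take Beta:  [Delta Mixin2 Mixin1 object] + [Beta Delta Mixin2 Mixin1 object] + [Beta Delta Mixin2 Mixin1 object]
  take Delta:  [Delta Mixin2 Mixin1 object] + [Delta Mixin2 Mixin1 object] + [Delta Mixin2 Mixin1 object]
  take Mixin2:  [Mixin2 Mixin1 object] + [Mixin2 Mixin1 object] + [Mixin2 Mixin1 object]
  take Mixin1:  [Mixin1 object] + [Mixin1 object] + [Mixin1 object]
  take object:  [object] + [object] + [object]

[Mid, Mixin3, Final, Leaf, Beta, Delta, Mixin2, Mixin1, object]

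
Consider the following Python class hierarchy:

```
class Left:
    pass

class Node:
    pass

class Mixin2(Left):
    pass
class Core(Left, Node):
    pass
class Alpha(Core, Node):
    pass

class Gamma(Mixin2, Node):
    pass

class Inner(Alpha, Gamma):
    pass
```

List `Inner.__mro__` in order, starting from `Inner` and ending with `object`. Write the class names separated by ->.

Inner -> Alpha -> Core -> Gamma -> Mixin2 -> Left -> Node -> object

L[Inner] = Inner + merge(L[Alpha], L[Gamma], [Alpha Gamma])
  take Alpha:  [Alpha Core Left Node object] + [Gamma Mixin2 Left Node object] + [Alpha Gamma]
  take Core:  [Core Left Node object] + [Gamma Mixin2 Left Node object] + [Gamma]
  take Gamma:  [Left Node object] + [Gamma Mixin2 Left Node object] + [Gamma]
  take Mixin2:  [Left Node object] + [Mixin2 Left Node object]
  take Left:  [Left Node object] + [Left Node object]
  take Node:  [Node object] + [Node object]
  take object:  [object] + [object]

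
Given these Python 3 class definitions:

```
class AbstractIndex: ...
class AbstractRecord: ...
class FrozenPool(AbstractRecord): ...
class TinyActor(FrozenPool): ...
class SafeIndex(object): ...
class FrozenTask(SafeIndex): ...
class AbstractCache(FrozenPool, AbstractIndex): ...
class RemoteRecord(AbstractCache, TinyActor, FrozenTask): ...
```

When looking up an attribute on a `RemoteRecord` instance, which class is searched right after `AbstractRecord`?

AbstractIndex

L[RemoteRecord] = RemoteRecord + merge(L[AbstractCache], L[TinyActor], L[FrozenTask], [AbstractCache TinyActor FrozenTask])
  take AbstractCache:  [AbstractCache FrozenPool AbstractRecord AbstractIndex object] + [TinyActor FrozenPool AbstractRecord object] + [FrozenTask SafeIndex object] + [AbstractCache TinyActor FrozenTask]
  take TinyActor:  [FrozenPool AbstractRecord AbstractIndex object] + [TinyActor FrozenPool AbstractRecord object] + [FrozenTask SafeIndex object] + [TinyActor FrozenTask]
  take FrozenPool:  [FrozenPool AbstractRecord AbstractIndex object] + [FrozenPool AbstractRecord object] + [FrozenTask SafeIndex object] + [FrozenTask]
  take AbstractRecord:  [AbstractRecord AbstractIndex object] + [AbstractRecord object] + [FrozenTask SafeIndex object] + [FrozenTask]
  take AbstractIndex:  [AbstractIndex object] + [object] + [FrozenTask SafeIndex object] + [FrozenTask]
  take FrozenTask:  [object] + [object] + [FrozenTask SafeIndex object] + [FrozenTask]
  take SafeIndex:  [object] + [object] + [SafeIndex object]
  take object:  [object] + [object] + [object]
MRO: RemoteRecord AbstractCache TinyActor FrozenPool AbstractRecord AbstractIndex FrozenTask SafeIndex object
AbstractRecord is at position 4; next is AbstractIndex.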